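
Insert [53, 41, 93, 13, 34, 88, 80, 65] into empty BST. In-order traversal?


Insert 53: root
Insert 41: L from 53
Insert 93: R from 53
Insert 13: L from 53 -> L from 41
Insert 34: L from 53 -> L from 41 -> R from 13
Insert 88: R from 53 -> L from 93
Insert 80: R from 53 -> L from 93 -> L from 88
Insert 65: R from 53 -> L from 93 -> L from 88 -> L from 80

In-order: [13, 34, 41, 53, 65, 80, 88, 93]


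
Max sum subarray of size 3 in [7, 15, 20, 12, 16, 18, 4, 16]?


[0:3]: 42
[1:4]: 47
[2:5]: 48
[3:6]: 46
[4:7]: 38
[5:8]: 38

Max: 48 at [2:5]


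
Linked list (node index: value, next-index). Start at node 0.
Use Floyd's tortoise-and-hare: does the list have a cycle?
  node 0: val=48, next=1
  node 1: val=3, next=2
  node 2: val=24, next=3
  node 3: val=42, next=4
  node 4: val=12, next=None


Floyd's tortoise (slow, +1) and hare (fast, +2):
  init: slow=0, fast=0
  step 1: slow=1, fast=2
  step 2: slow=2, fast=4
  step 3: fast -> None, no cycle

Cycle: no


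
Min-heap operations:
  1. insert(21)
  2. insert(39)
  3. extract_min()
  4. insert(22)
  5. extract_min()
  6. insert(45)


insert(21) -> [21]
insert(39) -> [21, 39]
extract_min()->21, [39]
insert(22) -> [22, 39]
extract_min()->22, [39]
insert(45) -> [39, 45]

Final heap: [39, 45]


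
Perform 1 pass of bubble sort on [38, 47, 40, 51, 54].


Initial: [38, 47, 40, 51, 54]
Pass 1: [38, 40, 47, 51, 54] (1 swaps)

After 1 pass: [38, 40, 47, 51, 54]


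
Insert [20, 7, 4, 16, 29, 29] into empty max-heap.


Insert 20: [20]
Insert 7: [20, 7]
Insert 4: [20, 7, 4]
Insert 16: [20, 16, 4, 7]
Insert 29: [29, 20, 4, 7, 16]
Insert 29: [29, 20, 29, 7, 16, 4]

Final heap: [29, 20, 29, 7, 16, 4]


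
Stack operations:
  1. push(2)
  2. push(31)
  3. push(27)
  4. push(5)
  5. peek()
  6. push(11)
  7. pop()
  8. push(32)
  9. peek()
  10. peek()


push(2) -> [2]
push(31) -> [2, 31]
push(27) -> [2, 31, 27]
push(5) -> [2, 31, 27, 5]
peek()->5
push(11) -> [2, 31, 27, 5, 11]
pop()->11, [2, 31, 27, 5]
push(32) -> [2, 31, 27, 5, 32]
peek()->32
peek()->32

Final stack: [2, 31, 27, 5, 32]


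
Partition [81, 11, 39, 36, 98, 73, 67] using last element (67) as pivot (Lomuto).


Pivot: 67
  11 <= 67: swap -> [11, 81, 39, 36, 98, 73, 67]
  39 <= 67: swap -> [11, 39, 81, 36, 98, 73, 67]
  36 <= 67: swap -> [11, 39, 36, 81, 98, 73, 67]
Place pivot at 3: [11, 39, 36, 67, 98, 73, 81]

Partitioned: [11, 39, 36, 67, 98, 73, 81]


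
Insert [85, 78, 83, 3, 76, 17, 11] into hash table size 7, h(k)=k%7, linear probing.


Insert 85: h=1 -> slot 1
Insert 78: h=1, 1 probes -> slot 2
Insert 83: h=6 -> slot 6
Insert 3: h=3 -> slot 3
Insert 76: h=6, 1 probes -> slot 0
Insert 17: h=3, 1 probes -> slot 4
Insert 11: h=4, 1 probes -> slot 5

Table: [76, 85, 78, 3, 17, 11, 83]


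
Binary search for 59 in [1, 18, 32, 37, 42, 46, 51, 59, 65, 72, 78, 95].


Step 1: lo=0, hi=11, mid=5, val=46
Step 2: lo=6, hi=11, mid=8, val=65
Step 3: lo=6, hi=7, mid=6, val=51
Step 4: lo=7, hi=7, mid=7, val=59

Found at index 7


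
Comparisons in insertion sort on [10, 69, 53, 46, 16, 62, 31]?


Algorithm: insertion sort
Input: [10, 69, 53, 46, 16, 62, 31]
Sorted: [10, 16, 31, 46, 53, 62, 69]

17


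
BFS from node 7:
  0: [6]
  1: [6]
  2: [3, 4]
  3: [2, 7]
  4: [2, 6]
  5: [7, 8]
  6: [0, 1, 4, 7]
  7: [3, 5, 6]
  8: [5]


Visit 7, enqueue [3, 5, 6]
Visit 3, enqueue [2]
Visit 5, enqueue [8]
Visit 6, enqueue [0, 1, 4]
Visit 2, enqueue []
Visit 8, enqueue []
Visit 0, enqueue []
Visit 1, enqueue []
Visit 4, enqueue []

BFS order: [7, 3, 5, 6, 2, 8, 0, 1, 4]


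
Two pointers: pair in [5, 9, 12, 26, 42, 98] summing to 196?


lo=0(5)+hi=5(98)=103
lo=1(9)+hi=5(98)=107
lo=2(12)+hi=5(98)=110
lo=3(26)+hi=5(98)=124
lo=4(42)+hi=5(98)=140

No pair found


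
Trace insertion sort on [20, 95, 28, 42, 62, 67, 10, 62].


Initial: [20, 95, 28, 42, 62, 67, 10, 62]
Insert 95: [20, 95, 28, 42, 62, 67, 10, 62]
Insert 28: [20, 28, 95, 42, 62, 67, 10, 62]
Insert 42: [20, 28, 42, 95, 62, 67, 10, 62]
Insert 62: [20, 28, 42, 62, 95, 67, 10, 62]
Insert 67: [20, 28, 42, 62, 67, 95, 10, 62]
Insert 10: [10, 20, 28, 42, 62, 67, 95, 62]
Insert 62: [10, 20, 28, 42, 62, 62, 67, 95]

Sorted: [10, 20, 28, 42, 62, 62, 67, 95]


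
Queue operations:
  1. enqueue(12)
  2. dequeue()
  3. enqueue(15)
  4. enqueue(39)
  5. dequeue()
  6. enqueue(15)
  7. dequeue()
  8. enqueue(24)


enqueue(12) -> [12]
dequeue()->12, []
enqueue(15) -> [15]
enqueue(39) -> [15, 39]
dequeue()->15, [39]
enqueue(15) -> [39, 15]
dequeue()->39, [15]
enqueue(24) -> [15, 24]

Final queue: [15, 24]


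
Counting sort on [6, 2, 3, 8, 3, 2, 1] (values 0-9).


Input: [6, 2, 3, 8, 3, 2, 1]
Counts: [0, 1, 2, 2, 0, 0, 1, 0, 1, 0]

Sorted: [1, 2, 2, 3, 3, 6, 8]


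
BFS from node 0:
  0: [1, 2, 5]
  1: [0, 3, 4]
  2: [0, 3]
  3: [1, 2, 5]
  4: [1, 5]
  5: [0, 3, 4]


Visit 0, enqueue [1, 2, 5]
Visit 1, enqueue [3, 4]
Visit 2, enqueue []
Visit 5, enqueue []
Visit 3, enqueue []
Visit 4, enqueue []

BFS order: [0, 1, 2, 5, 3, 4]


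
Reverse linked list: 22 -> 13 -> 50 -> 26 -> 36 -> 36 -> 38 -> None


Step 1: curr=22, set curr.next=prev(None) | reversed so far: 22
Step 2: curr=13, set curr.next=prev(22) | reversed so far: 13 -> 22
Step 3: curr=50, set curr.next=prev(13) | reversed so far: 50 -> 13 -> 22
Step 4: curr=26, set curr.next=prev(50) | reversed so far: 26 -> 50 -> 13 -> 22
Step 5: curr=36, set curr.next=prev(26) | reversed so far: 36 -> 26 -> 50 -> 13 -> 22
Step 6: curr=36, set curr.next=prev(36) | reversed so far: 36 -> 36 -> 26 -> 50 -> 13 -> 22
Step 7: curr=38, set curr.next=prev(36) | reversed so far: 38 -> 36 -> 36 -> 26 -> 50 -> 13 -> 22

38 -> 36 -> 36 -> 26 -> 50 -> 13 -> 22 -> None


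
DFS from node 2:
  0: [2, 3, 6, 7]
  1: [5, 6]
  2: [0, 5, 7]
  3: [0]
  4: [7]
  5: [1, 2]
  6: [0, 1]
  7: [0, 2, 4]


Visit 2, push [7, 5, 0]
Visit 0, push [7, 6, 3]
Visit 3, push []
Visit 6, push [1]
Visit 1, push [5]
Visit 5, push []
Visit 7, push [4]
Visit 4, push []

DFS order: [2, 0, 3, 6, 1, 5, 7, 4]


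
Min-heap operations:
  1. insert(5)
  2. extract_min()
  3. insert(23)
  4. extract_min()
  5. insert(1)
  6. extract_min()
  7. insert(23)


insert(5) -> [5]
extract_min()->5, []
insert(23) -> [23]
extract_min()->23, []
insert(1) -> [1]
extract_min()->1, []
insert(23) -> [23]

Final heap: [23]


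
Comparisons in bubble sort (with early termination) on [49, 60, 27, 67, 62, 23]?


Algorithm: bubble sort (with early termination)
Input: [49, 60, 27, 67, 62, 23]
Sorted: [23, 27, 49, 60, 62, 67]

15


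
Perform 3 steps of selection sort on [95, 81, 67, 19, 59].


Initial: [95, 81, 67, 19, 59]
Step 1: min=19 at 3
  Swap: [19, 81, 67, 95, 59]
Step 2: min=59 at 4
  Swap: [19, 59, 67, 95, 81]
Step 3: min=67 at 2
  Swap: [19, 59, 67, 95, 81]

After 3 steps: [19, 59, 67, 95, 81]


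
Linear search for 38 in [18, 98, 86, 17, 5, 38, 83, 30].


i=0: 18!=38
i=1: 98!=38
i=2: 86!=38
i=3: 17!=38
i=4: 5!=38
i=5: 38==38 found!

Found at 5, 6 comps


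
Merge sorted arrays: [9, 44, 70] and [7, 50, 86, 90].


Take 7 from B
Take 9 from A
Take 44 from A
Take 50 from B
Take 70 from A

Merged: [7, 9, 44, 50, 70, 86, 90]


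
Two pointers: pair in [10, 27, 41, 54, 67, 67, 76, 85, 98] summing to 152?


lo=0(10)+hi=8(98)=108
lo=1(27)+hi=8(98)=125
lo=2(41)+hi=8(98)=139
lo=3(54)+hi=8(98)=152

Yes: 54+98=152


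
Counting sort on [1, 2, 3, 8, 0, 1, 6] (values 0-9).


Input: [1, 2, 3, 8, 0, 1, 6]
Counts: [1, 2, 1, 1, 0, 0, 1, 0, 1, 0]

Sorted: [0, 1, 1, 2, 3, 6, 8]


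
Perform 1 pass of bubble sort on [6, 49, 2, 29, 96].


Initial: [6, 49, 2, 29, 96]
Pass 1: [6, 2, 29, 49, 96] (2 swaps)

After 1 pass: [6, 2, 29, 49, 96]


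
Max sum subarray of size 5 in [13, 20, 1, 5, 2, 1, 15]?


[0:5]: 41
[1:6]: 29
[2:7]: 24

Max: 41 at [0:5]


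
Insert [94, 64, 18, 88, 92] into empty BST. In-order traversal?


Insert 94: root
Insert 64: L from 94
Insert 18: L from 94 -> L from 64
Insert 88: L from 94 -> R from 64
Insert 92: L from 94 -> R from 64 -> R from 88

In-order: [18, 64, 88, 92, 94]


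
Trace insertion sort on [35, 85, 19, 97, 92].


Initial: [35, 85, 19, 97, 92]
Insert 85: [35, 85, 19, 97, 92]
Insert 19: [19, 35, 85, 97, 92]
Insert 97: [19, 35, 85, 97, 92]
Insert 92: [19, 35, 85, 92, 97]

Sorted: [19, 35, 85, 92, 97]


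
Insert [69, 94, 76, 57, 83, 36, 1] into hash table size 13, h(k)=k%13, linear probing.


Insert 69: h=4 -> slot 4
Insert 94: h=3 -> slot 3
Insert 76: h=11 -> slot 11
Insert 57: h=5 -> slot 5
Insert 83: h=5, 1 probes -> slot 6
Insert 36: h=10 -> slot 10
Insert 1: h=1 -> slot 1

Table: [None, 1, None, 94, 69, 57, 83, None, None, None, 36, 76, None]


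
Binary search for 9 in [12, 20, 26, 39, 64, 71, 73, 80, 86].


Step 1: lo=0, hi=8, mid=4, val=64
Step 2: lo=0, hi=3, mid=1, val=20
Step 3: lo=0, hi=0, mid=0, val=12

Not found


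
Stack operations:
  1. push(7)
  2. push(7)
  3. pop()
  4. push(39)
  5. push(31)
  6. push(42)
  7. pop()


push(7) -> [7]
push(7) -> [7, 7]
pop()->7, [7]
push(39) -> [7, 39]
push(31) -> [7, 39, 31]
push(42) -> [7, 39, 31, 42]
pop()->42, [7, 39, 31]

Final stack: [7, 39, 31]


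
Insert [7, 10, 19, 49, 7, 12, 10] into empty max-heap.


Insert 7: [7]
Insert 10: [10, 7]
Insert 19: [19, 7, 10]
Insert 49: [49, 19, 10, 7]
Insert 7: [49, 19, 10, 7, 7]
Insert 12: [49, 19, 12, 7, 7, 10]
Insert 10: [49, 19, 12, 7, 7, 10, 10]

Final heap: [49, 19, 12, 7, 7, 10, 10]


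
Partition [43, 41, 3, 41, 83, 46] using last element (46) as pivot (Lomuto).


Pivot: 46
  43 <= 46: advance i (no swap)
  41 <= 46: advance i (no swap)
  3 <= 46: advance i (no swap)
  41 <= 46: advance i (no swap)
Place pivot at 4: [43, 41, 3, 41, 46, 83]

Partitioned: [43, 41, 3, 41, 46, 83]


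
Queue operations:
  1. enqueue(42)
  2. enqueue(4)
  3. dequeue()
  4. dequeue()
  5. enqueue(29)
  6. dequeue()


enqueue(42) -> [42]
enqueue(4) -> [42, 4]
dequeue()->42, [4]
dequeue()->4, []
enqueue(29) -> [29]
dequeue()->29, []

Final queue: []


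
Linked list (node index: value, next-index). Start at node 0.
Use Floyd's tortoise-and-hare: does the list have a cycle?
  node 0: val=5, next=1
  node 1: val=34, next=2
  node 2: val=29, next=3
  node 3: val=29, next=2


Floyd's tortoise (slow, +1) and hare (fast, +2):
  init: slow=0, fast=0
  step 1: slow=1, fast=2
  step 2: slow=2, fast=2
  slow == fast at node 2: cycle detected

Cycle: yes


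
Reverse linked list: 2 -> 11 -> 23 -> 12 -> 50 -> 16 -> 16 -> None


Step 1: curr=2, set curr.next=prev(None) | reversed so far: 2
Step 2: curr=11, set curr.next=prev(2) | reversed so far: 11 -> 2
Step 3: curr=23, set curr.next=prev(11) | reversed so far: 23 -> 11 -> 2
Step 4: curr=12, set curr.next=prev(23) | reversed so far: 12 -> 23 -> 11 -> 2
Step 5: curr=50, set curr.next=prev(12) | reversed so far: 50 -> 12 -> 23 -> 11 -> 2
Step 6: curr=16, set curr.next=prev(50) | reversed so far: 16 -> 50 -> 12 -> 23 -> 11 -> 2
Step 7: curr=16, set curr.next=prev(16) | reversed so far: 16 -> 16 -> 50 -> 12 -> 23 -> 11 -> 2

16 -> 16 -> 50 -> 12 -> 23 -> 11 -> 2 -> None


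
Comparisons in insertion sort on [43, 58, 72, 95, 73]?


Algorithm: insertion sort
Input: [43, 58, 72, 95, 73]
Sorted: [43, 58, 72, 73, 95]

5


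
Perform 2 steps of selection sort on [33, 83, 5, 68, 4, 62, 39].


Initial: [33, 83, 5, 68, 4, 62, 39]
Step 1: min=4 at 4
  Swap: [4, 83, 5, 68, 33, 62, 39]
Step 2: min=5 at 2
  Swap: [4, 5, 83, 68, 33, 62, 39]

After 2 steps: [4, 5, 83, 68, 33, 62, 39]


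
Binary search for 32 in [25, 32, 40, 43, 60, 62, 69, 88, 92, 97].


Step 1: lo=0, hi=9, mid=4, val=60
Step 2: lo=0, hi=3, mid=1, val=32

Found at index 1


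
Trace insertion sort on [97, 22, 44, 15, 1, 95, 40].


Initial: [97, 22, 44, 15, 1, 95, 40]
Insert 22: [22, 97, 44, 15, 1, 95, 40]
Insert 44: [22, 44, 97, 15, 1, 95, 40]
Insert 15: [15, 22, 44, 97, 1, 95, 40]
Insert 1: [1, 15, 22, 44, 97, 95, 40]
Insert 95: [1, 15, 22, 44, 95, 97, 40]
Insert 40: [1, 15, 22, 40, 44, 95, 97]

Sorted: [1, 15, 22, 40, 44, 95, 97]


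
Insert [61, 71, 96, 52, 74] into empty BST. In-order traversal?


Insert 61: root
Insert 71: R from 61
Insert 96: R from 61 -> R from 71
Insert 52: L from 61
Insert 74: R from 61 -> R from 71 -> L from 96

In-order: [52, 61, 71, 74, 96]


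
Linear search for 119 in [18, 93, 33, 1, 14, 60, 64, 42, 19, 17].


i=0: 18!=119
i=1: 93!=119
i=2: 33!=119
i=3: 1!=119
i=4: 14!=119
i=5: 60!=119
i=6: 64!=119
i=7: 42!=119
i=8: 19!=119
i=9: 17!=119

Not found, 10 comps


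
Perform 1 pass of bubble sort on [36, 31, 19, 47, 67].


Initial: [36, 31, 19, 47, 67]
Pass 1: [31, 19, 36, 47, 67] (2 swaps)

After 1 pass: [31, 19, 36, 47, 67]


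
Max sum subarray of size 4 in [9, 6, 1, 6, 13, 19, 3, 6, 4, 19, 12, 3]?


[0:4]: 22
[1:5]: 26
[2:6]: 39
[3:7]: 41
[4:8]: 41
[5:9]: 32
[6:10]: 32
[7:11]: 41
[8:12]: 38

Max: 41 at [3:7]


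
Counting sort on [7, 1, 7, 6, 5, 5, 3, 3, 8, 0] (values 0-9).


Input: [7, 1, 7, 6, 5, 5, 3, 3, 8, 0]
Counts: [1, 1, 0, 2, 0, 2, 1, 2, 1, 0]

Sorted: [0, 1, 3, 3, 5, 5, 6, 7, 7, 8]


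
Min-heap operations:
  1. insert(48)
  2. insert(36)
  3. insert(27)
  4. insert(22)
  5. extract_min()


insert(48) -> [48]
insert(36) -> [36, 48]
insert(27) -> [27, 48, 36]
insert(22) -> [22, 27, 36, 48]
extract_min()->22, [27, 48, 36]

Final heap: [27, 48, 36]


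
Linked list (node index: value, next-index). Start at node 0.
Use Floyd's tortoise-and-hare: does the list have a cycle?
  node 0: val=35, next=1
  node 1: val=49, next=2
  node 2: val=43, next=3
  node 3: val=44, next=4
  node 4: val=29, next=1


Floyd's tortoise (slow, +1) and hare (fast, +2):
  init: slow=0, fast=0
  step 1: slow=1, fast=2
  step 2: slow=2, fast=4
  step 3: slow=3, fast=2
  step 4: slow=4, fast=4
  slow == fast at node 4: cycle detected

Cycle: yes


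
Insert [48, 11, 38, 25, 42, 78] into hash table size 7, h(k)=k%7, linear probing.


Insert 48: h=6 -> slot 6
Insert 11: h=4 -> slot 4
Insert 38: h=3 -> slot 3
Insert 25: h=4, 1 probes -> slot 5
Insert 42: h=0 -> slot 0
Insert 78: h=1 -> slot 1

Table: [42, 78, None, 38, 11, 25, 48]


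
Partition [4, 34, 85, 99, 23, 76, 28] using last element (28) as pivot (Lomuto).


Pivot: 28
  4 <= 28: advance i (no swap)
  23 <= 28: swap -> [4, 23, 85, 99, 34, 76, 28]
Place pivot at 2: [4, 23, 28, 99, 34, 76, 85]

Partitioned: [4, 23, 28, 99, 34, 76, 85]


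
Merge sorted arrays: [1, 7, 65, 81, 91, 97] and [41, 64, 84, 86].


Take 1 from A
Take 7 from A
Take 41 from B
Take 64 from B
Take 65 from A
Take 81 from A
Take 84 from B
Take 86 from B

Merged: [1, 7, 41, 64, 65, 81, 84, 86, 91, 97]


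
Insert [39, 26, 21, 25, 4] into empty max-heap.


Insert 39: [39]
Insert 26: [39, 26]
Insert 21: [39, 26, 21]
Insert 25: [39, 26, 21, 25]
Insert 4: [39, 26, 21, 25, 4]

Final heap: [39, 26, 21, 25, 4]


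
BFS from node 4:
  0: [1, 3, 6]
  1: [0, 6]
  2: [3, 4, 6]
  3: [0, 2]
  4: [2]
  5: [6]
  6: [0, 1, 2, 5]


Visit 4, enqueue [2]
Visit 2, enqueue [3, 6]
Visit 3, enqueue [0]
Visit 6, enqueue [1, 5]
Visit 0, enqueue []
Visit 1, enqueue []
Visit 5, enqueue []

BFS order: [4, 2, 3, 6, 0, 1, 5]


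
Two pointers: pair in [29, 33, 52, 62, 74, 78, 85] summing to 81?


lo=0(29)+hi=6(85)=114
lo=0(29)+hi=5(78)=107
lo=0(29)+hi=4(74)=103
lo=0(29)+hi=3(62)=91
lo=0(29)+hi=2(52)=81

Yes: 29+52=81


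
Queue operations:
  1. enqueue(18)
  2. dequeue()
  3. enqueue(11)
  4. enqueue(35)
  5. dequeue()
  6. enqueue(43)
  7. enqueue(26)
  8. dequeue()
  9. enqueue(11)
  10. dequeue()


enqueue(18) -> [18]
dequeue()->18, []
enqueue(11) -> [11]
enqueue(35) -> [11, 35]
dequeue()->11, [35]
enqueue(43) -> [35, 43]
enqueue(26) -> [35, 43, 26]
dequeue()->35, [43, 26]
enqueue(11) -> [43, 26, 11]
dequeue()->43, [26, 11]

Final queue: [26, 11]


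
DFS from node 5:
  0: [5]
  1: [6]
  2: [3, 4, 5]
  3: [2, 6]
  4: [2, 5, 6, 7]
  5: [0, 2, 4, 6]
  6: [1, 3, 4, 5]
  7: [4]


Visit 5, push [6, 4, 2, 0]
Visit 0, push []
Visit 2, push [4, 3]
Visit 3, push [6]
Visit 6, push [4, 1]
Visit 1, push []
Visit 4, push [7]
Visit 7, push []

DFS order: [5, 0, 2, 3, 6, 1, 4, 7]


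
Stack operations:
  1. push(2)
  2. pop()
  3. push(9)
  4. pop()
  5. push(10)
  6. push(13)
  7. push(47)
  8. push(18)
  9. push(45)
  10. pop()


push(2) -> [2]
pop()->2, []
push(9) -> [9]
pop()->9, []
push(10) -> [10]
push(13) -> [10, 13]
push(47) -> [10, 13, 47]
push(18) -> [10, 13, 47, 18]
push(45) -> [10, 13, 47, 18, 45]
pop()->45, [10, 13, 47, 18]

Final stack: [10, 13, 47, 18]


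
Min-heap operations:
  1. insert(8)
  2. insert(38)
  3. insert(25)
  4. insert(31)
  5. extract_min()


insert(8) -> [8]
insert(38) -> [8, 38]
insert(25) -> [8, 38, 25]
insert(31) -> [8, 31, 25, 38]
extract_min()->8, [25, 31, 38]

Final heap: [25, 31, 38]


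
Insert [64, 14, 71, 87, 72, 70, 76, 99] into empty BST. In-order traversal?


Insert 64: root
Insert 14: L from 64
Insert 71: R from 64
Insert 87: R from 64 -> R from 71
Insert 72: R from 64 -> R from 71 -> L from 87
Insert 70: R from 64 -> L from 71
Insert 76: R from 64 -> R from 71 -> L from 87 -> R from 72
Insert 99: R from 64 -> R from 71 -> R from 87

In-order: [14, 64, 70, 71, 72, 76, 87, 99]


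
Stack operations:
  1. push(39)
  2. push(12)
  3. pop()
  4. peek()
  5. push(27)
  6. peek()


push(39) -> [39]
push(12) -> [39, 12]
pop()->12, [39]
peek()->39
push(27) -> [39, 27]
peek()->27

Final stack: [39, 27]


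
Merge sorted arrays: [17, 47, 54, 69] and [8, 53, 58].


Take 8 from B
Take 17 from A
Take 47 from A
Take 53 from B
Take 54 from A
Take 58 from B

Merged: [8, 17, 47, 53, 54, 58, 69]


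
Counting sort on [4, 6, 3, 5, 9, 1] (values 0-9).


Input: [4, 6, 3, 5, 9, 1]
Counts: [0, 1, 0, 1, 1, 1, 1, 0, 0, 1]

Sorted: [1, 3, 4, 5, 6, 9]


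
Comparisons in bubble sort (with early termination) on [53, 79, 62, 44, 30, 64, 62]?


Algorithm: bubble sort (with early termination)
Input: [53, 79, 62, 44, 30, 64, 62]
Sorted: [30, 44, 53, 62, 62, 64, 79]

20


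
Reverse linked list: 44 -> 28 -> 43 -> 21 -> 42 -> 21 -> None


Step 1: curr=44, set curr.next=prev(None) | reversed so far: 44
Step 2: curr=28, set curr.next=prev(44) | reversed so far: 28 -> 44
Step 3: curr=43, set curr.next=prev(28) | reversed so far: 43 -> 28 -> 44
Step 4: curr=21, set curr.next=prev(43) | reversed so far: 21 -> 43 -> 28 -> 44
Step 5: curr=42, set curr.next=prev(21) | reversed so far: 42 -> 21 -> 43 -> 28 -> 44
Step 6: curr=21, set curr.next=prev(42) | reversed so far: 21 -> 42 -> 21 -> 43 -> 28 -> 44

21 -> 42 -> 21 -> 43 -> 28 -> 44 -> None


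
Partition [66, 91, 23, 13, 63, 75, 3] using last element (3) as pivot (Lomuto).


Pivot: 3
Place pivot at 0: [3, 91, 23, 13, 63, 75, 66]

Partitioned: [3, 91, 23, 13, 63, 75, 66]


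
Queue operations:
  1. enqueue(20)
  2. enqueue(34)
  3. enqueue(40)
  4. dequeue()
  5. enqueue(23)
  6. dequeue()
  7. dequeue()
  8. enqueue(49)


enqueue(20) -> [20]
enqueue(34) -> [20, 34]
enqueue(40) -> [20, 34, 40]
dequeue()->20, [34, 40]
enqueue(23) -> [34, 40, 23]
dequeue()->34, [40, 23]
dequeue()->40, [23]
enqueue(49) -> [23, 49]

Final queue: [23, 49]


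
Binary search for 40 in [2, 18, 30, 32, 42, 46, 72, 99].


Step 1: lo=0, hi=7, mid=3, val=32
Step 2: lo=4, hi=7, mid=5, val=46
Step 3: lo=4, hi=4, mid=4, val=42

Not found


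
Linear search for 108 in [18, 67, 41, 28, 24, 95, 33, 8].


i=0: 18!=108
i=1: 67!=108
i=2: 41!=108
i=3: 28!=108
i=4: 24!=108
i=5: 95!=108
i=6: 33!=108
i=7: 8!=108

Not found, 8 comps


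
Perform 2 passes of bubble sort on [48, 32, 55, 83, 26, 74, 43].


Initial: [48, 32, 55, 83, 26, 74, 43]
Pass 1: [32, 48, 55, 26, 74, 43, 83] (4 swaps)
Pass 2: [32, 48, 26, 55, 43, 74, 83] (2 swaps)

After 2 passes: [32, 48, 26, 55, 43, 74, 83]


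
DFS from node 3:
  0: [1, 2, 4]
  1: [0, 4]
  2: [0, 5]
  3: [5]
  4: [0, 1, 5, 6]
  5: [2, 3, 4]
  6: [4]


Visit 3, push [5]
Visit 5, push [4, 2]
Visit 2, push [0]
Visit 0, push [4, 1]
Visit 1, push [4]
Visit 4, push [6]
Visit 6, push []

DFS order: [3, 5, 2, 0, 1, 4, 6]


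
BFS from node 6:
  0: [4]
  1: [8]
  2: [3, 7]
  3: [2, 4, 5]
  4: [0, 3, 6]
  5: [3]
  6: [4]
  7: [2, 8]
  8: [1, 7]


Visit 6, enqueue [4]
Visit 4, enqueue [0, 3]
Visit 0, enqueue []
Visit 3, enqueue [2, 5]
Visit 2, enqueue [7]
Visit 5, enqueue []
Visit 7, enqueue [8]
Visit 8, enqueue [1]
Visit 1, enqueue []

BFS order: [6, 4, 0, 3, 2, 5, 7, 8, 1]


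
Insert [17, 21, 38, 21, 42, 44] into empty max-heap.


Insert 17: [17]
Insert 21: [21, 17]
Insert 38: [38, 17, 21]
Insert 21: [38, 21, 21, 17]
Insert 42: [42, 38, 21, 17, 21]
Insert 44: [44, 38, 42, 17, 21, 21]

Final heap: [44, 38, 42, 17, 21, 21]


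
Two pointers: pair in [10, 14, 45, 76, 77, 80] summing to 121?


lo=0(10)+hi=5(80)=90
lo=1(14)+hi=5(80)=94
lo=2(45)+hi=5(80)=125
lo=2(45)+hi=4(77)=122
lo=2(45)+hi=3(76)=121

Yes: 45+76=121


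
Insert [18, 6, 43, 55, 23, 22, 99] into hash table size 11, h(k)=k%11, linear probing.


Insert 18: h=7 -> slot 7
Insert 6: h=6 -> slot 6
Insert 43: h=10 -> slot 10
Insert 55: h=0 -> slot 0
Insert 23: h=1 -> slot 1
Insert 22: h=0, 2 probes -> slot 2
Insert 99: h=0, 3 probes -> slot 3

Table: [55, 23, 22, 99, None, None, 6, 18, None, None, 43]


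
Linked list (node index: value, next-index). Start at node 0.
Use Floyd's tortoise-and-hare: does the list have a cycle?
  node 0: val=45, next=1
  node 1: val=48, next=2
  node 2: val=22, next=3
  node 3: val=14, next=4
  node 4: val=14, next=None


Floyd's tortoise (slow, +1) and hare (fast, +2):
  init: slow=0, fast=0
  step 1: slow=1, fast=2
  step 2: slow=2, fast=4
  step 3: fast -> None, no cycle

Cycle: no


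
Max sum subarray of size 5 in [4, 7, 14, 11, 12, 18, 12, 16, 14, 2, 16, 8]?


[0:5]: 48
[1:6]: 62
[2:7]: 67
[3:8]: 69
[4:9]: 72
[5:10]: 62
[6:11]: 60
[7:12]: 56

Max: 72 at [4:9]


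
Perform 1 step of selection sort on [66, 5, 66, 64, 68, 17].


Initial: [66, 5, 66, 64, 68, 17]
Step 1: min=5 at 1
  Swap: [5, 66, 66, 64, 68, 17]

After 1 step: [5, 66, 66, 64, 68, 17]


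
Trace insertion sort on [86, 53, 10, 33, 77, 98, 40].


Initial: [86, 53, 10, 33, 77, 98, 40]
Insert 53: [53, 86, 10, 33, 77, 98, 40]
Insert 10: [10, 53, 86, 33, 77, 98, 40]
Insert 33: [10, 33, 53, 86, 77, 98, 40]
Insert 77: [10, 33, 53, 77, 86, 98, 40]
Insert 98: [10, 33, 53, 77, 86, 98, 40]
Insert 40: [10, 33, 40, 53, 77, 86, 98]

Sorted: [10, 33, 40, 53, 77, 86, 98]


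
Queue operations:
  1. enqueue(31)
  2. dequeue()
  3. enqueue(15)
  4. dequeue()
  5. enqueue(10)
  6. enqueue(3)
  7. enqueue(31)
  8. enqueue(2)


enqueue(31) -> [31]
dequeue()->31, []
enqueue(15) -> [15]
dequeue()->15, []
enqueue(10) -> [10]
enqueue(3) -> [10, 3]
enqueue(31) -> [10, 3, 31]
enqueue(2) -> [10, 3, 31, 2]

Final queue: [10, 3, 31, 2]


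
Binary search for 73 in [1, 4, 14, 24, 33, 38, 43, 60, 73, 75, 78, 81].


Step 1: lo=0, hi=11, mid=5, val=38
Step 2: lo=6, hi=11, mid=8, val=73

Found at index 8


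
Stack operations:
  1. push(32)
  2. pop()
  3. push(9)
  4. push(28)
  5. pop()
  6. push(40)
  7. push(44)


push(32) -> [32]
pop()->32, []
push(9) -> [9]
push(28) -> [9, 28]
pop()->28, [9]
push(40) -> [9, 40]
push(44) -> [9, 40, 44]

Final stack: [9, 40, 44]


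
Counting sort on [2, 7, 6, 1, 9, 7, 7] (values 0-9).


Input: [2, 7, 6, 1, 9, 7, 7]
Counts: [0, 1, 1, 0, 0, 0, 1, 3, 0, 1]

Sorted: [1, 2, 6, 7, 7, 7, 9]


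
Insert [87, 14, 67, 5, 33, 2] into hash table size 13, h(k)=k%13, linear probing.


Insert 87: h=9 -> slot 9
Insert 14: h=1 -> slot 1
Insert 67: h=2 -> slot 2
Insert 5: h=5 -> slot 5
Insert 33: h=7 -> slot 7
Insert 2: h=2, 1 probes -> slot 3

Table: [None, 14, 67, 2, None, 5, None, 33, None, 87, None, None, None]


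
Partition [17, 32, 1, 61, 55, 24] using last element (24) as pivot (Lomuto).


Pivot: 24
  17 <= 24: advance i (no swap)
  1 <= 24: swap -> [17, 1, 32, 61, 55, 24]
Place pivot at 2: [17, 1, 24, 61, 55, 32]

Partitioned: [17, 1, 24, 61, 55, 32]


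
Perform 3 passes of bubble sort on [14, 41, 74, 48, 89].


Initial: [14, 41, 74, 48, 89]
Pass 1: [14, 41, 48, 74, 89] (1 swaps)
Pass 2: [14, 41, 48, 74, 89] (0 swaps)
Pass 3: [14, 41, 48, 74, 89] (0 swaps)

After 3 passes: [14, 41, 48, 74, 89]


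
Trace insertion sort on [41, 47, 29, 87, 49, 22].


Initial: [41, 47, 29, 87, 49, 22]
Insert 47: [41, 47, 29, 87, 49, 22]
Insert 29: [29, 41, 47, 87, 49, 22]
Insert 87: [29, 41, 47, 87, 49, 22]
Insert 49: [29, 41, 47, 49, 87, 22]
Insert 22: [22, 29, 41, 47, 49, 87]

Sorted: [22, 29, 41, 47, 49, 87]


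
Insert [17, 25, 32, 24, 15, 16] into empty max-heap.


Insert 17: [17]
Insert 25: [25, 17]
Insert 32: [32, 17, 25]
Insert 24: [32, 24, 25, 17]
Insert 15: [32, 24, 25, 17, 15]
Insert 16: [32, 24, 25, 17, 15, 16]

Final heap: [32, 24, 25, 17, 15, 16]


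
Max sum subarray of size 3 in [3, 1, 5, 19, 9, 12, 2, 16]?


[0:3]: 9
[1:4]: 25
[2:5]: 33
[3:6]: 40
[4:7]: 23
[5:8]: 30

Max: 40 at [3:6]


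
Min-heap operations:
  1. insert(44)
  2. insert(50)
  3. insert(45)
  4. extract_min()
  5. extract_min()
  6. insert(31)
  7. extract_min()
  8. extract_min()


insert(44) -> [44]
insert(50) -> [44, 50]
insert(45) -> [44, 50, 45]
extract_min()->44, [45, 50]
extract_min()->45, [50]
insert(31) -> [31, 50]
extract_min()->31, [50]
extract_min()->50, []

Final heap: []


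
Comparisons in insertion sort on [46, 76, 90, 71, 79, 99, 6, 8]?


Algorithm: insertion sort
Input: [46, 76, 90, 71, 79, 99, 6, 8]
Sorted: [6, 8, 46, 71, 76, 79, 90, 99]

21


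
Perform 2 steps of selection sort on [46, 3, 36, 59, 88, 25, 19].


Initial: [46, 3, 36, 59, 88, 25, 19]
Step 1: min=3 at 1
  Swap: [3, 46, 36, 59, 88, 25, 19]
Step 2: min=19 at 6
  Swap: [3, 19, 36, 59, 88, 25, 46]

After 2 steps: [3, 19, 36, 59, 88, 25, 46]


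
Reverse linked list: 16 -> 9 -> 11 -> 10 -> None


Step 1: curr=16, set curr.next=prev(None) | reversed so far: 16
Step 2: curr=9, set curr.next=prev(16) | reversed so far: 9 -> 16
Step 3: curr=11, set curr.next=prev(9) | reversed so far: 11 -> 9 -> 16
Step 4: curr=10, set curr.next=prev(11) | reversed so far: 10 -> 11 -> 9 -> 16

10 -> 11 -> 9 -> 16 -> None


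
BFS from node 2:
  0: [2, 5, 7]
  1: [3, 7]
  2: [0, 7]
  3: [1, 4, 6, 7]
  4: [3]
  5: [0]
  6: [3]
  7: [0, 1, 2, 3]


Visit 2, enqueue [0, 7]
Visit 0, enqueue [5]
Visit 7, enqueue [1, 3]
Visit 5, enqueue []
Visit 1, enqueue []
Visit 3, enqueue [4, 6]
Visit 4, enqueue []
Visit 6, enqueue []

BFS order: [2, 0, 7, 5, 1, 3, 4, 6]


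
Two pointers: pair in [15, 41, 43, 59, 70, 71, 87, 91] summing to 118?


lo=0(15)+hi=7(91)=106
lo=1(41)+hi=7(91)=132
lo=1(41)+hi=6(87)=128
lo=1(41)+hi=5(71)=112
lo=2(43)+hi=5(71)=114
lo=3(59)+hi=5(71)=130
lo=3(59)+hi=4(70)=129

No pair found


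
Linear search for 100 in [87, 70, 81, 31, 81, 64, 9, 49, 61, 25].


i=0: 87!=100
i=1: 70!=100
i=2: 81!=100
i=3: 31!=100
i=4: 81!=100
i=5: 64!=100
i=6: 9!=100
i=7: 49!=100
i=8: 61!=100
i=9: 25!=100

Not found, 10 comps


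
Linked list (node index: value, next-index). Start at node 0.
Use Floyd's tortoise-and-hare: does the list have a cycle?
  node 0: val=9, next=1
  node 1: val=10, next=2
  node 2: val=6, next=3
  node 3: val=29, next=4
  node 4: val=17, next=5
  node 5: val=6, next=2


Floyd's tortoise (slow, +1) and hare (fast, +2):
  init: slow=0, fast=0
  step 1: slow=1, fast=2
  step 2: slow=2, fast=4
  step 3: slow=3, fast=2
  step 4: slow=4, fast=4
  slow == fast at node 4: cycle detected

Cycle: yes


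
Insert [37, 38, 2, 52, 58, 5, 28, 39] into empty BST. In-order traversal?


Insert 37: root
Insert 38: R from 37
Insert 2: L from 37
Insert 52: R from 37 -> R from 38
Insert 58: R from 37 -> R from 38 -> R from 52
Insert 5: L from 37 -> R from 2
Insert 28: L from 37 -> R from 2 -> R from 5
Insert 39: R from 37 -> R from 38 -> L from 52

In-order: [2, 5, 28, 37, 38, 39, 52, 58]


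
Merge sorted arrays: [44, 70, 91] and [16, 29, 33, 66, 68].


Take 16 from B
Take 29 from B
Take 33 from B
Take 44 from A
Take 66 from B
Take 68 from B

Merged: [16, 29, 33, 44, 66, 68, 70, 91]


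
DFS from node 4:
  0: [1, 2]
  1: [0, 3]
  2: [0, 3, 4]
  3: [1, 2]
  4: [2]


Visit 4, push [2]
Visit 2, push [3, 0]
Visit 0, push [1]
Visit 1, push [3]
Visit 3, push []

DFS order: [4, 2, 0, 1, 3]


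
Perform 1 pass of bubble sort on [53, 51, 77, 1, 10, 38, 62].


Initial: [53, 51, 77, 1, 10, 38, 62]
Pass 1: [51, 53, 1, 10, 38, 62, 77] (5 swaps)

After 1 pass: [51, 53, 1, 10, 38, 62, 77]


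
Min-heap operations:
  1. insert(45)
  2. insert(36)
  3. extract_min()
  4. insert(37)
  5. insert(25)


insert(45) -> [45]
insert(36) -> [36, 45]
extract_min()->36, [45]
insert(37) -> [37, 45]
insert(25) -> [25, 45, 37]

Final heap: [25, 45, 37]


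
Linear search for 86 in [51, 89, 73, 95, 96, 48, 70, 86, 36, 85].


i=0: 51!=86
i=1: 89!=86
i=2: 73!=86
i=3: 95!=86
i=4: 96!=86
i=5: 48!=86
i=6: 70!=86
i=7: 86==86 found!

Found at 7, 8 comps


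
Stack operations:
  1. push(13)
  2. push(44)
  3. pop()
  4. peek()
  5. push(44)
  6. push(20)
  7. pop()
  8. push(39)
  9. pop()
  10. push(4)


push(13) -> [13]
push(44) -> [13, 44]
pop()->44, [13]
peek()->13
push(44) -> [13, 44]
push(20) -> [13, 44, 20]
pop()->20, [13, 44]
push(39) -> [13, 44, 39]
pop()->39, [13, 44]
push(4) -> [13, 44, 4]

Final stack: [13, 44, 4]


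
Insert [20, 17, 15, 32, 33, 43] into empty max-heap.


Insert 20: [20]
Insert 17: [20, 17]
Insert 15: [20, 17, 15]
Insert 32: [32, 20, 15, 17]
Insert 33: [33, 32, 15, 17, 20]
Insert 43: [43, 32, 33, 17, 20, 15]

Final heap: [43, 32, 33, 17, 20, 15]


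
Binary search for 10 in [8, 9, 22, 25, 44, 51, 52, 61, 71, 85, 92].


Step 1: lo=0, hi=10, mid=5, val=51
Step 2: lo=0, hi=4, mid=2, val=22
Step 3: lo=0, hi=1, mid=0, val=8
Step 4: lo=1, hi=1, mid=1, val=9

Not found


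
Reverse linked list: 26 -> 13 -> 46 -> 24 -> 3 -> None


Step 1: curr=26, set curr.next=prev(None) | reversed so far: 26
Step 2: curr=13, set curr.next=prev(26) | reversed so far: 13 -> 26
Step 3: curr=46, set curr.next=prev(13) | reversed so far: 46 -> 13 -> 26
Step 4: curr=24, set curr.next=prev(46) | reversed so far: 24 -> 46 -> 13 -> 26
Step 5: curr=3, set curr.next=prev(24) | reversed so far: 3 -> 24 -> 46 -> 13 -> 26

3 -> 24 -> 46 -> 13 -> 26 -> None


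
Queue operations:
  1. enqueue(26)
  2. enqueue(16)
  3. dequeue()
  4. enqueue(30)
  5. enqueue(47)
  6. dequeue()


enqueue(26) -> [26]
enqueue(16) -> [26, 16]
dequeue()->26, [16]
enqueue(30) -> [16, 30]
enqueue(47) -> [16, 30, 47]
dequeue()->16, [30, 47]

Final queue: [30, 47]


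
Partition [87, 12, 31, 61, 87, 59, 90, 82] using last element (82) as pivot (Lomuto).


Pivot: 82
  12 <= 82: swap -> [12, 87, 31, 61, 87, 59, 90, 82]
  31 <= 82: swap -> [12, 31, 87, 61, 87, 59, 90, 82]
  61 <= 82: swap -> [12, 31, 61, 87, 87, 59, 90, 82]
  59 <= 82: swap -> [12, 31, 61, 59, 87, 87, 90, 82]
Place pivot at 4: [12, 31, 61, 59, 82, 87, 90, 87]

Partitioned: [12, 31, 61, 59, 82, 87, 90, 87]


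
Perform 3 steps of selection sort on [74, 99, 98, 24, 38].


Initial: [74, 99, 98, 24, 38]
Step 1: min=24 at 3
  Swap: [24, 99, 98, 74, 38]
Step 2: min=38 at 4
  Swap: [24, 38, 98, 74, 99]
Step 3: min=74 at 3
  Swap: [24, 38, 74, 98, 99]

After 3 steps: [24, 38, 74, 98, 99]


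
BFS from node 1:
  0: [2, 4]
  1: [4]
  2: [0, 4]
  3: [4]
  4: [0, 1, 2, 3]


Visit 1, enqueue [4]
Visit 4, enqueue [0, 2, 3]
Visit 0, enqueue []
Visit 2, enqueue []
Visit 3, enqueue []

BFS order: [1, 4, 0, 2, 3]


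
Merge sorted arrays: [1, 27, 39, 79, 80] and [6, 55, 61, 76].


Take 1 from A
Take 6 from B
Take 27 from A
Take 39 from A
Take 55 from B
Take 61 from B
Take 76 from B

Merged: [1, 6, 27, 39, 55, 61, 76, 79, 80]


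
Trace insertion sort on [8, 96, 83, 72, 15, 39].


Initial: [8, 96, 83, 72, 15, 39]
Insert 96: [8, 96, 83, 72, 15, 39]
Insert 83: [8, 83, 96, 72, 15, 39]
Insert 72: [8, 72, 83, 96, 15, 39]
Insert 15: [8, 15, 72, 83, 96, 39]
Insert 39: [8, 15, 39, 72, 83, 96]

Sorted: [8, 15, 39, 72, 83, 96]


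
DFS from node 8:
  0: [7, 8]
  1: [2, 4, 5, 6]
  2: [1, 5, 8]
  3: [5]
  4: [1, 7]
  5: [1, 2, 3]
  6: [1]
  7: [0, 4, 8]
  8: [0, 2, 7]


Visit 8, push [7, 2, 0]
Visit 0, push [7]
Visit 7, push [4]
Visit 4, push [1]
Visit 1, push [6, 5, 2]
Visit 2, push [5]
Visit 5, push [3]
Visit 3, push []
Visit 6, push []

DFS order: [8, 0, 7, 4, 1, 2, 5, 3, 6]


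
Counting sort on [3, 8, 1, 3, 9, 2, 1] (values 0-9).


Input: [3, 8, 1, 3, 9, 2, 1]
Counts: [0, 2, 1, 2, 0, 0, 0, 0, 1, 1]

Sorted: [1, 1, 2, 3, 3, 8, 9]


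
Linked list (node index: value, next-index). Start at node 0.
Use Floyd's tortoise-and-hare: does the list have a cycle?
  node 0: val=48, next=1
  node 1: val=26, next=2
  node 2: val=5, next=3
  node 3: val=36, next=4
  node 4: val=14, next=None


Floyd's tortoise (slow, +1) and hare (fast, +2):
  init: slow=0, fast=0
  step 1: slow=1, fast=2
  step 2: slow=2, fast=4
  step 3: fast -> None, no cycle

Cycle: no


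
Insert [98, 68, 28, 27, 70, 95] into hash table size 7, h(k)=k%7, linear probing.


Insert 98: h=0 -> slot 0
Insert 68: h=5 -> slot 5
Insert 28: h=0, 1 probes -> slot 1
Insert 27: h=6 -> slot 6
Insert 70: h=0, 2 probes -> slot 2
Insert 95: h=4 -> slot 4

Table: [98, 28, 70, None, 95, 68, 27]


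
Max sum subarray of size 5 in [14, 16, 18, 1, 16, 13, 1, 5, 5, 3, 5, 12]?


[0:5]: 65
[1:6]: 64
[2:7]: 49
[3:8]: 36
[4:9]: 40
[5:10]: 27
[6:11]: 19
[7:12]: 30

Max: 65 at [0:5]


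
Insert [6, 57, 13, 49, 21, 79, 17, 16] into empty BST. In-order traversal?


Insert 6: root
Insert 57: R from 6
Insert 13: R from 6 -> L from 57
Insert 49: R from 6 -> L from 57 -> R from 13
Insert 21: R from 6 -> L from 57 -> R from 13 -> L from 49
Insert 79: R from 6 -> R from 57
Insert 17: R from 6 -> L from 57 -> R from 13 -> L from 49 -> L from 21
Insert 16: R from 6 -> L from 57 -> R from 13 -> L from 49 -> L from 21 -> L from 17

In-order: [6, 13, 16, 17, 21, 49, 57, 79]


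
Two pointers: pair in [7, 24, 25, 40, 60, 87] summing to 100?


lo=0(7)+hi=5(87)=94
lo=1(24)+hi=5(87)=111
lo=1(24)+hi=4(60)=84
lo=2(25)+hi=4(60)=85
lo=3(40)+hi=4(60)=100

Yes: 40+60=100


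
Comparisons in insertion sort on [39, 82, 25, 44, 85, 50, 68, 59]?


Algorithm: insertion sort
Input: [39, 82, 25, 44, 85, 50, 68, 59]
Sorted: [25, 39, 44, 50, 59, 68, 82, 85]

16


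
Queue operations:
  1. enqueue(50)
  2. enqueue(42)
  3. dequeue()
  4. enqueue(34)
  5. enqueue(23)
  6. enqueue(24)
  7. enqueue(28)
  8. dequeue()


enqueue(50) -> [50]
enqueue(42) -> [50, 42]
dequeue()->50, [42]
enqueue(34) -> [42, 34]
enqueue(23) -> [42, 34, 23]
enqueue(24) -> [42, 34, 23, 24]
enqueue(28) -> [42, 34, 23, 24, 28]
dequeue()->42, [34, 23, 24, 28]

Final queue: [34, 23, 24, 28]


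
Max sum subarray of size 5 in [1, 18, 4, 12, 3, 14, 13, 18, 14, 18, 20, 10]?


[0:5]: 38
[1:6]: 51
[2:7]: 46
[3:8]: 60
[4:9]: 62
[5:10]: 77
[6:11]: 83
[7:12]: 80

Max: 83 at [6:11]


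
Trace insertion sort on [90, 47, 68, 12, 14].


Initial: [90, 47, 68, 12, 14]
Insert 47: [47, 90, 68, 12, 14]
Insert 68: [47, 68, 90, 12, 14]
Insert 12: [12, 47, 68, 90, 14]
Insert 14: [12, 14, 47, 68, 90]

Sorted: [12, 14, 47, 68, 90]


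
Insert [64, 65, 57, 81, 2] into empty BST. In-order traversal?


Insert 64: root
Insert 65: R from 64
Insert 57: L from 64
Insert 81: R from 64 -> R from 65
Insert 2: L from 64 -> L from 57

In-order: [2, 57, 64, 65, 81]


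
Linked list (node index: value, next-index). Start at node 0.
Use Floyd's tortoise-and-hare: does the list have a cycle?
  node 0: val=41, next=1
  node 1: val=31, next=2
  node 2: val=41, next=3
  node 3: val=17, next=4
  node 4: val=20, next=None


Floyd's tortoise (slow, +1) and hare (fast, +2):
  init: slow=0, fast=0
  step 1: slow=1, fast=2
  step 2: slow=2, fast=4
  step 3: fast -> None, no cycle

Cycle: no


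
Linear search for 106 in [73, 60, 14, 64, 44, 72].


i=0: 73!=106
i=1: 60!=106
i=2: 14!=106
i=3: 64!=106
i=4: 44!=106
i=5: 72!=106

Not found, 6 comps


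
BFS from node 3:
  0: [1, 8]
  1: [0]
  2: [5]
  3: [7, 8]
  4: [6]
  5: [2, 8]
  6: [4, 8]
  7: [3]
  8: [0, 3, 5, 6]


Visit 3, enqueue [7, 8]
Visit 7, enqueue []
Visit 8, enqueue [0, 5, 6]
Visit 0, enqueue [1]
Visit 5, enqueue [2]
Visit 6, enqueue [4]
Visit 1, enqueue []
Visit 2, enqueue []
Visit 4, enqueue []

BFS order: [3, 7, 8, 0, 5, 6, 1, 2, 4]


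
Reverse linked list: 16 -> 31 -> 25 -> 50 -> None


Step 1: curr=16, set curr.next=prev(None) | reversed so far: 16
Step 2: curr=31, set curr.next=prev(16) | reversed so far: 31 -> 16
Step 3: curr=25, set curr.next=prev(31) | reversed so far: 25 -> 31 -> 16
Step 4: curr=50, set curr.next=prev(25) | reversed so far: 50 -> 25 -> 31 -> 16

50 -> 25 -> 31 -> 16 -> None


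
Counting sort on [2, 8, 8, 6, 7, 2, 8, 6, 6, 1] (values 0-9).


Input: [2, 8, 8, 6, 7, 2, 8, 6, 6, 1]
Counts: [0, 1, 2, 0, 0, 0, 3, 1, 3, 0]

Sorted: [1, 2, 2, 6, 6, 6, 7, 8, 8, 8]


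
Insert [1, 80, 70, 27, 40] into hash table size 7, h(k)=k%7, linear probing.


Insert 1: h=1 -> slot 1
Insert 80: h=3 -> slot 3
Insert 70: h=0 -> slot 0
Insert 27: h=6 -> slot 6
Insert 40: h=5 -> slot 5

Table: [70, 1, None, 80, None, 40, 27]


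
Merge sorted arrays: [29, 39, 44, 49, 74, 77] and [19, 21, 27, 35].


Take 19 from B
Take 21 from B
Take 27 from B
Take 29 from A
Take 35 from B

Merged: [19, 21, 27, 29, 35, 39, 44, 49, 74, 77]


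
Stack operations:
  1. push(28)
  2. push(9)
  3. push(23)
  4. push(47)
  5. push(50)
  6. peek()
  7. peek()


push(28) -> [28]
push(9) -> [28, 9]
push(23) -> [28, 9, 23]
push(47) -> [28, 9, 23, 47]
push(50) -> [28, 9, 23, 47, 50]
peek()->50
peek()->50

Final stack: [28, 9, 23, 47, 50]


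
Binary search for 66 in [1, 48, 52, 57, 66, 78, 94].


Step 1: lo=0, hi=6, mid=3, val=57
Step 2: lo=4, hi=6, mid=5, val=78
Step 3: lo=4, hi=4, mid=4, val=66

Found at index 4


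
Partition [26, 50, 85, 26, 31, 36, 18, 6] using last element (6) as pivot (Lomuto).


Pivot: 6
Place pivot at 0: [6, 50, 85, 26, 31, 36, 18, 26]

Partitioned: [6, 50, 85, 26, 31, 36, 18, 26]


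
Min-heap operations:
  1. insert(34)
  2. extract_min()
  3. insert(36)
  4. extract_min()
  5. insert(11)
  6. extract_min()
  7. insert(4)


insert(34) -> [34]
extract_min()->34, []
insert(36) -> [36]
extract_min()->36, []
insert(11) -> [11]
extract_min()->11, []
insert(4) -> [4]

Final heap: [4]


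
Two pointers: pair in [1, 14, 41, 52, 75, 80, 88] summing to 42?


lo=0(1)+hi=6(88)=89
lo=0(1)+hi=5(80)=81
lo=0(1)+hi=4(75)=76
lo=0(1)+hi=3(52)=53
lo=0(1)+hi=2(41)=42

Yes: 1+41=42


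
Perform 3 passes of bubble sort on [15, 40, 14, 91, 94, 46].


Initial: [15, 40, 14, 91, 94, 46]
Pass 1: [15, 14, 40, 91, 46, 94] (2 swaps)
Pass 2: [14, 15, 40, 46, 91, 94] (2 swaps)
Pass 3: [14, 15, 40, 46, 91, 94] (0 swaps)

After 3 passes: [14, 15, 40, 46, 91, 94]


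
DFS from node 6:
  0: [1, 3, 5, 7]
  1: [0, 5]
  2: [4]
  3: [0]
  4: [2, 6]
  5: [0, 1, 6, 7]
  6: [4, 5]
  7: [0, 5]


Visit 6, push [5, 4]
Visit 4, push [2]
Visit 2, push []
Visit 5, push [7, 1, 0]
Visit 0, push [7, 3, 1]
Visit 1, push []
Visit 3, push []
Visit 7, push []

DFS order: [6, 4, 2, 5, 0, 1, 3, 7]


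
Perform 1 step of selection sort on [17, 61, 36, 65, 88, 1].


Initial: [17, 61, 36, 65, 88, 1]
Step 1: min=1 at 5
  Swap: [1, 61, 36, 65, 88, 17]

After 1 step: [1, 61, 36, 65, 88, 17]


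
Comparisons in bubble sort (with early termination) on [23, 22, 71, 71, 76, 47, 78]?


Algorithm: bubble sort (with early termination)
Input: [23, 22, 71, 71, 76, 47, 78]
Sorted: [22, 23, 47, 71, 71, 76, 78]

18


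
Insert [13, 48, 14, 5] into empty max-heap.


Insert 13: [13]
Insert 48: [48, 13]
Insert 14: [48, 13, 14]
Insert 5: [48, 13, 14, 5]

Final heap: [48, 13, 14, 5]


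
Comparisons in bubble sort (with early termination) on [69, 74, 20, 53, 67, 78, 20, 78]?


Algorithm: bubble sort (with early termination)
Input: [69, 74, 20, 53, 67, 78, 20, 78]
Sorted: [20, 20, 53, 67, 69, 74, 78, 78]

27
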